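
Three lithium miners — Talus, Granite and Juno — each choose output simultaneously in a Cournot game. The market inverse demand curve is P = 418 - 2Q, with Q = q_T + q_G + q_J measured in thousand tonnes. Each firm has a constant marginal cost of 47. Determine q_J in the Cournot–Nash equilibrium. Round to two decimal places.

A representative firm's profit is π_i = q_i(418 - 2Q) - 47q_i.
Setting ∂π_i/∂q_i = 0 with rivals' quantities fixed: 371 - 4q_i - 2·Σ_{j≠i} q_j = 0.
By symmetry each firm produces the same amount; substituting Σ_{j≠i} q_j = 2q_i yields q_i = 371/8.

46.38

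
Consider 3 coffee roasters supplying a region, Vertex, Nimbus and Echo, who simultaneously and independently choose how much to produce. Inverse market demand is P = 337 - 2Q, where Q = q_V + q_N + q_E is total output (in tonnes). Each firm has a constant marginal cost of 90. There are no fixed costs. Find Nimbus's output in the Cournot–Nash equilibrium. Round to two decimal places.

A representative firm's profit is π_i = q_i(337 - 2Q) - 90q_i.
First-order condition (treating rivals' output as given): 247 - 4q_i - 2·Σ_{j≠i} q_j = 0.
With identical firms every q_j equals q_i, so Σ_{j≠i} q_j = 2q_i and 247 = 8q_i, giving q_i = 247/8.

30.88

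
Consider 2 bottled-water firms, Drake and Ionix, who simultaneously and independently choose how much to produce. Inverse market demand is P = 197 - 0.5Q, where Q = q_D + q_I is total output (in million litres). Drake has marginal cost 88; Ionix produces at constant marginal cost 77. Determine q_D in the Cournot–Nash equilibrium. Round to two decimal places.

65.33

Drake's profit: π_D = (197 - 0.5Q)q_D - (88q_D). Setting ∂π_D/∂q_D = 0: 109 - q_D - (1/2)(q_I) = 0.
Ionix's profit: π_I = (197 - 0.5Q)q_I - (77q_I). Setting ∂π_I/∂q_I = 0: 120 - q_I - (1/2)(q_D) = 0.
Best responses: q_D = (109 - (1/2)q_I), q_I = (120 - (1/2)q_D).
Solving the pair: q_D = 196/3, q_I = 262/3.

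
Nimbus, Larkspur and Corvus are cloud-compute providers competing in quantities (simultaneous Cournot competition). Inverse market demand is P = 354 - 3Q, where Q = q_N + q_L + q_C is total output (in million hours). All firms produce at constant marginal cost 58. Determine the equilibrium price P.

132

A representative firm's profit is π_i = q_i(354 - 3Q) - 58q_i.
First-order condition (treating rivals' output as given): 296 - 6q_i - 3·Σ_{j≠i} q_j = 0.
With identical firms every q_j equals q_i, so Σ_{j≠i} q_j = 2q_i and 296 = 12q_i, giving q_i = 74/3.
Total output Q = 74, so price P = 354 - 3·74 = 132.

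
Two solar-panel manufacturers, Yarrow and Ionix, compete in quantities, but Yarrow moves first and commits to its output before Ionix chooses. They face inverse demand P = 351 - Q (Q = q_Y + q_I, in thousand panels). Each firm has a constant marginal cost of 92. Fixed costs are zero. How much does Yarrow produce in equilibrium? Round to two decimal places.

Solve by backward induction. Given q_Y, the follower Ionix maximises π_I = (351 - q_Y - q_I)q_I - 92q_I.
Setting the follower's marginal profit to zero, 259 - q_Y - 2q_I = 0, i.e. q_I = (259 - q_Y)/2.
Yarrow substitutes q_I(q_Y) into its own profit: π_Y = q_Y(351 - q_Y - (259 - q_Y)/2) - 92q_Y = (443/2 - (1/2)q_Y)q_Y - 92q_Y.
The leader's first-order condition 259/2 - q_Y = 0 yields q_Y = 259/2.
Then q_I = (259 - 259/2)/2 = 259/4.

129.50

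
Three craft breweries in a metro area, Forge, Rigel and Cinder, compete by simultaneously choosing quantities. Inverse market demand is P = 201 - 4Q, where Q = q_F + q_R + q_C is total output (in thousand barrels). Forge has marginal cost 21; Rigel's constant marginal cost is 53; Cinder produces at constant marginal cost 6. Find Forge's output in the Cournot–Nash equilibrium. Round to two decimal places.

12.31

Forge's profit: π_F = (201 - 4Q)q_F - (21q_F). Setting ∂π_F/∂q_F = 0: 180 - 8q_F - 4(q_R + q_C) = 0.
Rigel's profit: π_R = (201 - 4Q)q_R - (53q_R). Setting ∂π_R/∂q_R = 0: 148 - 8q_R - 4(q_F + q_C) = 0.
Cinder's first-order condition: 195 - 8q_C - 4(q_F + q_R) = 0.
Adding the 3 conditions: 523 − 8Q − 8Q = 0, i.e. Q = 523/16.
Back-substituting: q_F = (180 − 523/4)/4 = 197/16, q_R = (148 − 523/4)/4 = 69/16, q_C = (195 − 523/4)/4 = 257/16.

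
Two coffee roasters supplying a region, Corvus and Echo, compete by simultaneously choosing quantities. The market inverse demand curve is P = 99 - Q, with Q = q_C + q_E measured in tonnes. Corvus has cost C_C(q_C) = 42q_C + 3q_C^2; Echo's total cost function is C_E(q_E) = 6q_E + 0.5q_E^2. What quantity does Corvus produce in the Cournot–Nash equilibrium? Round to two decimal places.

Corvus's profit: π_C = (99 - Q)q_C - (42q_C + 3q_C²). Setting ∂π_C/∂q_C = 0: 57 - 8q_C - (q_E) = 0.
Echo's profit: π_E = (99 - Q)q_E - (6q_E + (1/2)q_E²). Setting ∂π_E/∂q_E = 0: 93 - 3q_E - (q_C) = 0.
Rearranging gives the reaction functions q_C = (57 - q_E)/8 and q_E = (93 - q_C)/3.
Solving the pair: q_C = 78/23, q_E = 687/23.

3.39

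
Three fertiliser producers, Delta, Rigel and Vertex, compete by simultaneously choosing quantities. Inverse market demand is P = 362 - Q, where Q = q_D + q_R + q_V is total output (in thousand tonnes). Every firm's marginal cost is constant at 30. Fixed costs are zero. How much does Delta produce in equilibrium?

83

A representative firm's profit is π_i = q_i(362 - Q) - 30q_i.
Setting ∂π_i/∂q_i = 0 with rivals' quantities fixed: 332 - 2q_i - Σ_{j≠i} q_j = 0.
With identical firms every q_j equals q_i, so Σ_{j≠i} q_j = 2q_i and 332 = 4q_i, giving q_i = 83.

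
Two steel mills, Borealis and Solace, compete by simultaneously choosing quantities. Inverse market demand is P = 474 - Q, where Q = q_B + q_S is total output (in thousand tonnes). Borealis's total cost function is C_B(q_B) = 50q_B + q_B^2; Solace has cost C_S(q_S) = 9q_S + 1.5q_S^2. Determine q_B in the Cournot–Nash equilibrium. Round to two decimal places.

87.11

Borealis's profit: π_B = (474 - Q)q_B - (50q_B + q_B²). Setting ∂π_B/∂q_B = 0: 424 - 4q_B - (q_S) = 0.
Solace's profit: π_S = (474 - Q)q_S - (9q_S + (3/2)q_S²). Setting ∂π_S/∂q_S = 0: 465 - 5q_S - (q_B) = 0.
Best responses: q_B = (424 - q_S)/4, q_S = (465 - q_B)/5.
Substituting one into the other gives q_B = 1655/19 and q_S = 1436/19.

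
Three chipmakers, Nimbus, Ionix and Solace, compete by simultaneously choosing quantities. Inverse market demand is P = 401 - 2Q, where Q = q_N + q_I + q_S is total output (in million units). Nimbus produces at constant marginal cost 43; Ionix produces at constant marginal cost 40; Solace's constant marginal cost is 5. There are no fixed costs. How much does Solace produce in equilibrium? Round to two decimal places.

Nimbus's profit: π_N = (401 - 2Q)q_N - (43q_N). Setting ∂π_N/∂q_N = 0: 358 - 4q_N - 2(q_I + q_S) = 0.
Ionix's profit: π_I = (401 - 2Q)q_I - (40q_I). Setting ∂π_I/∂q_I = 0: 361 - 4q_I - 2(q_N + q_S) = 0.
Solace's first-order condition: 396 - 4q_S - 2(q_N + q_I) = 0.
Adding the 3 conditions: 1115 − 4Q − 4Q = 0, i.e. Q = 1115/8.
Back-substituting: q_N = (358 − 1115/4)/2 = 317/8, q_I = (361 − 1115/4)/2 = 329/8, q_S = (396 − 1115/4)/2 = 469/8.

58.63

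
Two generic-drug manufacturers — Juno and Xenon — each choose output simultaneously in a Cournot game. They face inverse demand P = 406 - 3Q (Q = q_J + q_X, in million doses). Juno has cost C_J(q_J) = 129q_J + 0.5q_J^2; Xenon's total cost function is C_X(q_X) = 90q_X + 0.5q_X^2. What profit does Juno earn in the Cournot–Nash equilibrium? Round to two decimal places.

Juno's profit: π_J = (406 - 3Q)q_J - (129q_J + (1/2)q_J²). Setting ∂π_J/∂q_J = 0: 277 - 7q_J - 3(q_X) = 0.
Xenon's profit: π_X = (406 - 3Q)q_X - (90q_X + (1/2)q_X²). Setting ∂π_X/∂q_X = 0: 316 - 7q_X - 3(q_J) = 0.
Best responses: q_J = (277 - 3q_X)/7, q_X = (316 - 3q_J)/7.
Solving the pair: q_J = 991/40, q_X = 1381/40.
Price P = 406 - 3·(593/10) = 228.1000.
Juno's profit: 228.1000·(991/40) - 129·(991/40) - (1/2)(991/40)² = 2148.3022.

2148.30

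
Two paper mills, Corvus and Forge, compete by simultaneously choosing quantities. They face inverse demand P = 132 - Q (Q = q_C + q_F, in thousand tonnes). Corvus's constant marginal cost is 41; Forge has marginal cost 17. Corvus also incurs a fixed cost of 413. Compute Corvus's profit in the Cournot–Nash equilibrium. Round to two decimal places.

Corvus's profit: π_C = (132 - Q)q_C - (41q_C). Setting ∂π_C/∂q_C = 0: 91 - 2q_C - (q_F) = 0.
Forge's first-order condition: 115 - 2q_F - (q_C) = 0.
Rearranging gives the reaction functions q_C = (91 - q_F)/2 and q_F = (115 - q_C)/2.
Solving the pair: q_C = 67/3, q_F = 139/3.
Price P = 132 - 206/3 = 190/3.
Corvus's profit: (190/3 - 41)·(67/3) - 413 = 772/9.

85.78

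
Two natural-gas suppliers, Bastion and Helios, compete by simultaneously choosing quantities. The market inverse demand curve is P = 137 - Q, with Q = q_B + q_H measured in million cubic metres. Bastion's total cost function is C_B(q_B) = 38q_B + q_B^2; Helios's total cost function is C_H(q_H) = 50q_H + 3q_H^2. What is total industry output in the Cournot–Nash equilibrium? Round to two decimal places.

Bastion's profit: π_B = (137 - Q)q_B - (38q_B + q_B²). Setting ∂π_B/∂q_B = 0: 99 - 4q_B - (q_H) = 0.
Helios's first-order condition: 87 - 8q_H - (q_B) = 0.
Rearranging gives the reaction functions q_B = (99 - q_H)/4 and q_H = (87 - q_B)/8.
Solving the pair: q_B = 705/31, q_H = 249/31.
Total output Q = 705/31 + 249/31 = 954/31.

30.77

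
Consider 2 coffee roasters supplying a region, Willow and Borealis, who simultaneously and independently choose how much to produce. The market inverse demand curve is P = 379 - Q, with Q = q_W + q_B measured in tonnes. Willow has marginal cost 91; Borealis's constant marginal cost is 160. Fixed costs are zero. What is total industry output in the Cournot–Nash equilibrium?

Willow's profit: π_W = (379 - Q)q_W - (91q_W). Setting ∂π_W/∂q_W = 0: 288 - 2q_W - (q_B) = 0.
Borealis's first-order condition: 219 - 2q_B - (q_W) = 0.
Rearranging gives the reaction functions q_W = (288 - q_B)/2 and q_B = (219 - q_W)/2.
Substituting one into the other gives q_W = 119 and q_B = 50.
Total output Q = 119 + 50 = 169.

169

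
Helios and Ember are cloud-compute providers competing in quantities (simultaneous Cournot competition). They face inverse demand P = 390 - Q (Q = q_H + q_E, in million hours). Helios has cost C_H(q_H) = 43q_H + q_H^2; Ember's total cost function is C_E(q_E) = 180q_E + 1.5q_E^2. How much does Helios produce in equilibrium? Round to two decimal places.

Helios's profit: π_H = (390 - Q)q_H - (43q_H + q_H²). Setting ∂π_H/∂q_H = 0: 347 - 4q_H - (q_E) = 0.
Ember's profit: π_E = (390 - Q)q_E - (180q_E + (3/2)q_E²). Setting ∂π_E/∂q_E = 0: 210 - 5q_E - (q_H) = 0.
Rearranging gives the reaction functions q_H = (347 - q_E)/4 and q_E = (210 - q_H)/5.
Substituting one into the other gives q_H = 1525/19 and q_E = 493/19.

80.26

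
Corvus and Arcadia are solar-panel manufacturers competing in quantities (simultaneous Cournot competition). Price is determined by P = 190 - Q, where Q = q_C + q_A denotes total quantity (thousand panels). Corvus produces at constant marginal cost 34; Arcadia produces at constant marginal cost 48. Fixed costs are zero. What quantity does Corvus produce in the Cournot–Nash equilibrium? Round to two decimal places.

Corvus's profit: π_C = (190 - Q)q_C - (34q_C). Setting ∂π_C/∂q_C = 0: 156 - 2q_C - (q_A) = 0.
Arcadia's first-order condition: 142 - 2q_A - (q_C) = 0.
Best responses: q_C = (156 - q_A)/2, q_A = (142 - q_C)/2.
Substituting one into the other gives q_C = 170/3 and q_A = 128/3.

56.67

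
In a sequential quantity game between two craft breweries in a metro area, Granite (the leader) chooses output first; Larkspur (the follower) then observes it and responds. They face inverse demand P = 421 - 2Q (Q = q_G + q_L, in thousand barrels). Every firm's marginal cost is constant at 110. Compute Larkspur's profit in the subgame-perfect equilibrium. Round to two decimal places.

3022.53

The follower Larkspur best-responds to any q_G: π_L = (421 - 2Q)q_L - 110q_L.
Setting the follower's marginal profit to zero, 311 - 2q_G - 4q_L = 0, i.e. q_L = (311 - 2q_G)/4.
Granite substitutes q_L(q_G) into its own profit: π_G = q_G(421 - 2q_G - (311 - 2q_G)/2) - 110q_G = (531/2 - q_G)q_G - 110q_G.
Maximising: ∂π_G/∂q_G = 311/2 - 2q_G = 0, giving q_G = 311/4.
Then q_L = (311 - 2·(311/4))/4 = 311/8.
Price P = 421 - 2·(933/8) = 751/4.
Larkspur's profit: (751/4 - 110)·(311/8) = 3022.5313.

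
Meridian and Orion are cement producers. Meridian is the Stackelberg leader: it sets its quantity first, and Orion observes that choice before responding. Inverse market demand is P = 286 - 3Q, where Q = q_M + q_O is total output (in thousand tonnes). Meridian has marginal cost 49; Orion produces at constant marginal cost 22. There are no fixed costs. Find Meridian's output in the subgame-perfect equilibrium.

35

Solve by backward induction. Given q_M, the follower Orion maximises π_O = (286 - 3q_M - 3q_O)q_O - 22q_O.
Follower FOC: 264 - 3q_M - 6q_O = 0, so q_O(q_M) = (264 - 3q_M)/6.
Meridian substitutes q_O(q_M) into its own profit: π_M = q_M(286 - 3q_M - (264 - 3q_M)/2) - 49q_M = (154 - (3/2)q_M)q_M - 49q_M.
Maximising: ∂π_M/∂q_M = 105 - 3q_M = 0, giving q_M = 35.
Then q_O = (264 - 3·35)/6 = 53/2.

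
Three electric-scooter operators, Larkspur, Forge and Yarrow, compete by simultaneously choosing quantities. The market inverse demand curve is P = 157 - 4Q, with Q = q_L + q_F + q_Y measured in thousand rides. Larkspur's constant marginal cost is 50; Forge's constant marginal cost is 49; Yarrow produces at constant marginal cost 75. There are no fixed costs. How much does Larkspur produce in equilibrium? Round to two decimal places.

Larkspur's profit: π_L = (157 - 4Q)q_L - (50q_L). Setting ∂π_L/∂q_L = 0: 107 - 8q_L - 4(q_F + q_Y) = 0.
Forge's first-order condition: 108 - 8q_F - 4(q_L + q_Y) = 0.
Yarrow's profit: π_Y = (157 - 4Q)q_Y - (75q_Y). Setting ∂π_Y/∂q_Y = 0: 82 - 8q_Y - 4(q_L + q_F) = 0.
Summing all 3 equations gives 297 − 16Q = 0, hence Q = 297/16.
Back-substituting: q_L = (107 − 297/4)/4 = 131/16, q_F = (108 − 297/4)/4 = 135/16, q_Y = (82 − 297/4)/4 = 31/16.

8.19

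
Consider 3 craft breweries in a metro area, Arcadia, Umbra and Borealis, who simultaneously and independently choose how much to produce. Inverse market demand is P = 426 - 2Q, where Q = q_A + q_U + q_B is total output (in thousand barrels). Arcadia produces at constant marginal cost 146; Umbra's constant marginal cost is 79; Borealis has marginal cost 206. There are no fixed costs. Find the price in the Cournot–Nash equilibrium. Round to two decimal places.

Arcadia's profit: π_A = (426 - 2Q)q_A - (146q_A). Setting ∂π_A/∂q_A = 0: 280 - 4q_A - 2(q_U + q_B) = 0.
Umbra's profit: π_U = (426 - 2Q)q_U - (79q_U). Setting ∂π_U/∂q_U = 0: 347 - 4q_U - 2(q_A + q_B) = 0.
Borealis's first-order condition: 220 - 4q_B - 2(q_A + q_U) = 0.
Adding the 3 conditions: 847 − 4Q − 4Q = 0, i.e. Q = 847/8.
Back-substituting: q_A = (280 − 847/4)/2 = 273/8, q_U = (347 − 847/4)/2 = 541/8, q_B = (220 − 847/4)/2 = 33/8.
Total output Q = 847/8, so price P = 426 - 2·(847/8) = 857/4.

214.25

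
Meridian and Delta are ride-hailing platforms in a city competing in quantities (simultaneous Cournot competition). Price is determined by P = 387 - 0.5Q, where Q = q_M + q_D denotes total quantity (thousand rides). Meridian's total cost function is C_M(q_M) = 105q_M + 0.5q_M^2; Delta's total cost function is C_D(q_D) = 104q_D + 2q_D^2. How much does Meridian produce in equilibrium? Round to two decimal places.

130.10

Meridian's profit: π_M = (387 - 0.5Q)q_M - (105q_M + (1/2)q_M²). Setting ∂π_M/∂q_M = 0: 282 - 2q_M - (1/2)(q_D) = 0.
Delta's profit: π_D = (387 - 0.5Q)q_D - (104q_D + 2q_D²). Setting ∂π_D/∂q_D = 0: 283 - 5q_D - (1/2)(q_M) = 0.
So q_M = (282 - (1/2)q_D)/2 and q_D = (283 - (1/2)q_M)/5.
Substituting one into the other gives q_M = 130.1026 and q_D = 1700/39.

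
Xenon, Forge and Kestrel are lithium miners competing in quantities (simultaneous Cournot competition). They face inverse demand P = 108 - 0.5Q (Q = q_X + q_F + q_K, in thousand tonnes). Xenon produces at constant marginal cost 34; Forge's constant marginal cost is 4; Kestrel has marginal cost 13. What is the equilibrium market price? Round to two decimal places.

39.75

Xenon's profit: π_X = (108 - 0.5Q)q_X - (34q_X). Setting ∂π_X/∂q_X = 0: 74 - q_X - (1/2)(q_F + q_K) = 0.
Forge's first-order condition: 104 - q_F - (1/2)(q_X + q_K) = 0.
Kestrel's first-order condition: 95 - q_K - (1/2)(q_X + q_F) = 0.
Summing all 3 equations gives 273 − 2Q = 0, hence Q = 273/2.
Back-substituting: q_X = (74 − 273/4)/(1/2) = 23/2, q_F = (104 − 273/4)/(1/2) = 143/2, q_K = (95 − 273/4)/(1/2) = 107/2.
Total output Q = 273/2, so price P = 108 - (1/2)·(273/2) = 159/4.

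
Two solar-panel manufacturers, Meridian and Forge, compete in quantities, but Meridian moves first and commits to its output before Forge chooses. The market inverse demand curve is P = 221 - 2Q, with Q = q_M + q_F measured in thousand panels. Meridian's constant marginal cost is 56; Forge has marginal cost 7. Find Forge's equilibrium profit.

3042

The follower Forge best-responds to any q_M: π_F = (221 - 2Q)q_F - 7q_F.
Setting the follower's marginal profit to zero, 214 - 2q_M - 4q_F = 0, i.e. q_F = (214 - 2q_M)/4.
The leader anticipates this reaction. Substituting into P = 221 - 2Q gives P = 114 - q_M, so π_M = (114 - q_M)q_M - 56q_M.
The leader's first-order condition 58 - 2q_M = 0 yields q_M = 29.
Then q_F = (214 - 2·29)/4 = 39.
Price P = 221 - 2·68 = 85.
Forge's profit: (85 - 7)·39 = 3042.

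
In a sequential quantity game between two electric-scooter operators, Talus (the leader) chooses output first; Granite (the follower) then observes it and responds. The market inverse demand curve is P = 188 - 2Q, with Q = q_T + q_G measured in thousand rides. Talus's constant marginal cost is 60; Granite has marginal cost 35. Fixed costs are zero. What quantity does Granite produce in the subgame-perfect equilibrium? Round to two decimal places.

25.38

Solve by backward induction. Given q_T, the follower Granite maximises π_G = (188 - 2q_T - 2q_G)q_G - 35q_G.
Follower FOC: 153 - 2q_T - 4q_G = 0, so q_G(q_T) = (153 - 2q_T)/4.
Talus substitutes q_G(q_T) into its own profit: π_T = q_T(188 - 2q_T - (153 - 2q_T)/2) - 60q_T = (223/2 - q_T)q_T - 60q_T.
Maximising: ∂π_T/∂q_T = 103/2 - 2q_T = 0, giving q_T = 103/4.
Then q_G = (153 - 2·(103/4))/4 = 203/8.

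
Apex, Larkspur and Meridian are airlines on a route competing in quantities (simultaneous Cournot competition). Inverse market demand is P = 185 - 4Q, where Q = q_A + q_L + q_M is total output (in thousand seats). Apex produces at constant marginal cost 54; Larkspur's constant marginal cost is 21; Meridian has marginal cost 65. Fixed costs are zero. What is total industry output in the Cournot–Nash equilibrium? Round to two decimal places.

Apex's profit: π_A = (185 - 4Q)q_A - (54q_A). Setting ∂π_A/∂q_A = 0: 131 - 8q_A - 4(q_L + q_M) = 0.
Larkspur's first-order condition: 164 - 8q_L - 4(q_A + q_M) = 0.
Meridian's profit: π_M = (185 - 4Q)q_M - (65q_M). Setting ∂π_M/∂q_M = 0: 120 - 8q_M - 4(q_A + q_L) = 0.
Adding the 3 conditions: 415 − 8Q − 8Q = 0, i.e. Q = 415/16.
Back-substituting: q_A = (131 − 415/4)/4 = 109/16, q_L = (164 − 415/4)/4 = 241/16, q_M = (120 − 415/4)/4 = 65/16.
Total output Q = 109/16 + 241/16 + 65/16 = 415/16.

25.94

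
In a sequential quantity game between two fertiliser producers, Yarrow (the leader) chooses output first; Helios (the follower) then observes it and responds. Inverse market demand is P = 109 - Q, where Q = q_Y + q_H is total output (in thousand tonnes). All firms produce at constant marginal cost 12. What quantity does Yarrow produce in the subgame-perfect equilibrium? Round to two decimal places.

The follower Helios best-responds to any q_Y: π_H = (109 - Q)q_H - 12q_H.
Setting the follower's marginal profit to zero, 97 - q_Y - 2q_H = 0, i.e. q_H = (97 - q_Y)/2.
The leader anticipates this reaction. Substituting into P = 109 - Q gives P = 121/2 - (1/2)q_Y, so π_Y = (121/2 - (1/2)q_Y)q_Y - 12q_Y.
The leader's first-order condition 97/2 - q_Y = 0 yields q_Y = 97/2.
Then q_H = (97 - 97/2)/2 = 97/4.

48.50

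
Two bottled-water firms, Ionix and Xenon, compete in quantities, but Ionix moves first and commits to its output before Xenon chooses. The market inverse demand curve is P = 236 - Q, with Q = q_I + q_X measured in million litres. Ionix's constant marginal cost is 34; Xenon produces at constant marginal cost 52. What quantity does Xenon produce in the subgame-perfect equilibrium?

37

Solve by backward induction. Given q_I, the follower Xenon maximises π_X = (236 - q_I - q_X)q_X - 52q_X.
Setting the follower's marginal profit to zero, 184 - q_I - 2q_X = 0, i.e. q_X = (184 - q_I)/2.
Ionix substitutes q_X(q_I) into its own profit: π_I = q_I(236 - q_I - (184 - q_I)/2) - 34q_I = (144 - (1/2)q_I)q_I - 34q_I.
The leader's first-order condition 110 - q_I = 0 yields q_I = 110.
Then q_X = (184 - 110)/2 = 37.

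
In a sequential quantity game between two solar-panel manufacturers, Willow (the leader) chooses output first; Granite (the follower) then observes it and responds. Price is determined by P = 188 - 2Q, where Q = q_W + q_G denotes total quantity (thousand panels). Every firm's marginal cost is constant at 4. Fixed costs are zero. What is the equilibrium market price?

Solve by backward induction. Given q_W, the follower Granite maximises π_G = (188 - 2q_W - 2q_G)q_G - 4q_G.
∂π_G/∂q_G = 184 - 2q_W - 4q_G = 0 gives the reaction function q_G = (184 - 2q_W)/4.
Willow substitutes q_G(q_W) into its own profit: π_W = q_W(188 - 2q_W - (184 - 2q_W)/2) - 4q_W = (96 - q_W)q_W - 4q_W.
Maximising: ∂π_W/∂q_W = 92 - 2q_W = 0, giving q_W = 46.
Then q_G = (184 - 2·46)/4 = 23.
Total output Q = 69, so price P = 188 - 2·69 = 50.

50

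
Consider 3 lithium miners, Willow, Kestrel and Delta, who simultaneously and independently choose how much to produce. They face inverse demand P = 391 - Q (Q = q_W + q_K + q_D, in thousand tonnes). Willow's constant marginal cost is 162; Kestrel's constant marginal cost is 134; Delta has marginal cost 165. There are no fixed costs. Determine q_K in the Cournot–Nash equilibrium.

Willow's profit: π_W = (391 - Q)q_W - (162q_W). Setting ∂π_W/∂q_W = 0: 229 - 2q_W - (q_K + q_D) = 0.
Kestrel's first-order condition: 257 - 2q_K - (q_W + q_D) = 0.
Delta's profit: π_D = (391 - Q)q_D - (165q_D). Setting ∂π_D/∂q_D = 0: 226 - 2q_D - (q_W + q_K) = 0.
Summing all 3 equations gives 712 − 4Q = 0, hence Q = 178.
Back-substituting: q_W = (229 − 178) = 51, q_K = (257 − 178) = 79, q_D = (226 − 178) = 48.

79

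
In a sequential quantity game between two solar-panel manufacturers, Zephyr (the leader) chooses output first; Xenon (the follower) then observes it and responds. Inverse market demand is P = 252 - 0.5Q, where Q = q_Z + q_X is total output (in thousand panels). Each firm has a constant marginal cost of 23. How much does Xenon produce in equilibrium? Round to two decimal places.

114.50

The follower Xenon best-responds to any q_Z: π_X = (252 - 0.5Q)q_X - 23q_X.
∂π_X/∂q_X = 229 - (1/2)q_Z - q_X = 0 gives the reaction function q_X = (229 - (1/2)q_Z).
Zephyr substitutes q_X(q_Z) into its own profit: π_Z = q_Z(252 - (1/2)q_Z - (229 - (1/2)q_Z)/2) - 23q_Z = (275/2 - (1/4)q_Z)q_Z - 23q_Z.
Maximising: ∂π_Z/∂q_Z = 229/2 - (1/2)q_Z = 0, giving q_Z = 229.
Then q_X = (229 - (1/2)·229) = 229/2.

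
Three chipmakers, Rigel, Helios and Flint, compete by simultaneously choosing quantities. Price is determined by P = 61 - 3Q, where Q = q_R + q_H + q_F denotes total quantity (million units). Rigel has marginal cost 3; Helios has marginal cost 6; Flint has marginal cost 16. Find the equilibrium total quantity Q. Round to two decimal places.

13.17

Rigel's profit: π_R = (61 - 3Q)q_R - (3q_R). Setting ∂π_R/∂q_R = 0: 58 - 6q_R - 3(q_H + q_F) = 0.
Helios's first-order condition: 55 - 6q_H - 3(q_R + q_F) = 0.
Flint's profit: π_F = (61 - 3Q)q_F - (16q_F). Setting ∂π_F/∂q_F = 0: 45 - 6q_F - 3(q_R + q_H) = 0.
Adding the 3 first-order conditions: 158 − 12Q = 0, so Q = 79/6.
Back-substituting: q_R = (58 − 79/2)/3 = 37/6, q_H = (55 − 79/2)/3 = 31/6, q_F = (45 − 79/2)/3 = 11/6.
Total output Q = 37/6 + 31/6 + 11/6 = 79/6.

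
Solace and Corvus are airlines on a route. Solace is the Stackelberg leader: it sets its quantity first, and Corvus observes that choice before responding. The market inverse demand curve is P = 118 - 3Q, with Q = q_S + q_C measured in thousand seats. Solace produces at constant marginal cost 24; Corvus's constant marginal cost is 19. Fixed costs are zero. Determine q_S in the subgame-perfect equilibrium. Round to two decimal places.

14.83

The follower Corvus best-responds to any q_S: π_C = (118 - 3Q)q_C - 19q_C.
∂π_C/∂q_C = 99 - 3q_S - 6q_C = 0 gives the reaction function q_C = (99 - 3q_S)/6.
Solace substitutes q_C(q_S) into its own profit: π_S = q_S(118 - 3q_S - (99 - 3q_S)/2) - 24q_S = (137/2 - (3/2)q_S)q_S - 24q_S.
Maximising: ∂π_S/∂q_S = 89/2 - 3q_S = 0, giving q_S = 89/6.
Then q_C = (99 - 3·(89/6))/6 = 109/12.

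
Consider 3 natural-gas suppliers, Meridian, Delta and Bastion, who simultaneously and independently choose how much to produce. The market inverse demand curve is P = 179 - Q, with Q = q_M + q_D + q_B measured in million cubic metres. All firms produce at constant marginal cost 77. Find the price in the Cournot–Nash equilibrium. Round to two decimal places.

Each firm earns π_i = (179 - Q)q_i - 77q_i.
First-order condition (treating rivals' output as given): 102 - 2q_i - Σ_{j≠i} q_j = 0.
With identical firms every q_j equals q_i, so Σ_{j≠i} q_j = 2q_i and 102 = 4q_i, giving q_i = 51/2.
Total output Q = 153/2, so price P = 179 - 153/2 = 205/2.

102.50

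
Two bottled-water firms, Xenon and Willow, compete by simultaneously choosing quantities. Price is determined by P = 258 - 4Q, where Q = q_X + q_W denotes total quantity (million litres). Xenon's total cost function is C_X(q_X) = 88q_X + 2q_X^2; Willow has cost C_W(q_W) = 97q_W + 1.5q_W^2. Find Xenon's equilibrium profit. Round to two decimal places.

Xenon's profit: π_X = (258 - 4Q)q_X - (88q_X + 2q_X²). Setting ∂π_X/∂q_X = 0: 170 - 12q_X - 4(q_W) = 0.
Willow's first-order condition: 161 - 11q_W - 4(q_X) = 0.
Rearranging gives the reaction functions q_X = (170 - 4q_W)/12 and q_W = (161 - 4q_X)/11.
Substituting one into the other gives q_X = 613/58 and q_W = 313/29.
Price P = 258 - 4·(1239/58) = 172.5517.
Xenon's profit: 172.5517·(613/58) - 88·(613/58) - 2(613/58)² = 670.2182.

670.22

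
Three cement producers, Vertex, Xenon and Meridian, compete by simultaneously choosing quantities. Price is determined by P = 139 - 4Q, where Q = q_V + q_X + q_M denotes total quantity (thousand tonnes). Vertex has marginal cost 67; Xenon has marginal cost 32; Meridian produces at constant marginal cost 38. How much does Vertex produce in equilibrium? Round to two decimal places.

Vertex's profit: π_V = (139 - 4Q)q_V - (67q_V). Setting ∂π_V/∂q_V = 0: 72 - 8q_V - 4(q_X + q_M) = 0.
Xenon's first-order condition: 107 - 8q_X - 4(q_V + q_M) = 0.
Meridian's first-order condition: 101 - 8q_M - 4(q_V + q_X) = 0.
Adding the 3 first-order conditions: 280 − 16Q = 0, so Q = 35/2.
Back-substituting: q_V = (72 − 70)/4 = 1/2, q_X = (107 − 70)/4 = 37/4, q_M = (101 − 70)/4 = 31/4.

0.50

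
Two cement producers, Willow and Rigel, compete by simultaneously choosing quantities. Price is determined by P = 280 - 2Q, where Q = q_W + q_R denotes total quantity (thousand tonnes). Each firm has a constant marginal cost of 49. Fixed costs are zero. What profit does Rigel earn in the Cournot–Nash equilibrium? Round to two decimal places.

A representative firm's profit is π_i = q_i(280 - 2Q) - 49q_i.
Setting ∂π_i/∂q_i = 0 with rivals' quantities fixed: 231 - 4q_i - 2q_j = 0.
With identical firms every q_j equals q_i, so q_j = q_i and 231 = 6q_i, giving q_i = 77/2.
Price P = 280 - 2·77 = 126.
Rigel's profit: (126 - 49)·(77/2) = 2964.5000.

2964.50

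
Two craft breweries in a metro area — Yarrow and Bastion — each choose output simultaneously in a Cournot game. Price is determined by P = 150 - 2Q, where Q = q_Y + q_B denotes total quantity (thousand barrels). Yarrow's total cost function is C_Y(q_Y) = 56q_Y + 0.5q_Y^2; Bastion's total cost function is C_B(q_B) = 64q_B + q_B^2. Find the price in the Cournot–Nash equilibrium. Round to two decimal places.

Yarrow's profit: π_Y = (150 - 2Q)q_Y - (56q_Y + (1/2)q_Y²). Setting ∂π_Y/∂q_Y = 0: 94 - 5q_Y - 2(q_B) = 0.
Bastion's profit: π_B = (150 - 2Q)q_B - (64q_B + q_B²). Setting ∂π_B/∂q_B = 0: 86 - 6q_B - 2(q_Y) = 0.
So q_Y = (94 - 2q_B)/5 and q_B = (86 - 2q_Y)/6.
Substituting one into the other gives q_Y = 196/13 and q_B = 121/13.
Total output Q = 317/13, so price P = 150 - 2·(317/13) = 1316/13.

101.23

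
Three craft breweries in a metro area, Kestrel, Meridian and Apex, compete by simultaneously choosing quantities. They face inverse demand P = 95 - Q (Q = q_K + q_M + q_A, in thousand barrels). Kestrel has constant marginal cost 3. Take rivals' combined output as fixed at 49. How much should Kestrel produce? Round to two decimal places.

21.50

With rivals' combined output fixed at 49, Kestrel's profit is π_K = (95 - 49 - q_K)q_K - (3q_K) = (46 - q_K)q_K - (3q_K).
∂π_K/∂q_K = 43 - 2q_K = 0, so q_K = 43/2.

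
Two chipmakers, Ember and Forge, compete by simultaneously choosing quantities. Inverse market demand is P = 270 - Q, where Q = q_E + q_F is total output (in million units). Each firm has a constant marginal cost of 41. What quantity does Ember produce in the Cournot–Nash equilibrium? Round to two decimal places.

76.33

Each firm earns π_i = (270 - Q)q_i - 41q_i.
Setting ∂π_i/∂q_i = 0 with rivals' quantities fixed: 229 - 2q_i - q_j = 0.
With identical firms every q_j equals q_i, so q_j = q_i and 229 = 3q_i, giving q_i = 229/3.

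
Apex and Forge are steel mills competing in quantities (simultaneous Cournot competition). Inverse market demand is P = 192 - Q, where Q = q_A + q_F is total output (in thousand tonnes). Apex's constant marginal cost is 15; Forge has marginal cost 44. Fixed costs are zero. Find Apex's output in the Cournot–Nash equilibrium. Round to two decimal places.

Apex's profit: π_A = (192 - Q)q_A - (15q_A). Setting ∂π_A/∂q_A = 0: 177 - 2q_A - (q_F) = 0.
Forge's profit: π_F = (192 - Q)q_F - (44q_F). Setting ∂π_F/∂q_F = 0: 148 - 2q_F - (q_A) = 0.
Best responses: q_A = (177 - q_F)/2, q_F = (148 - q_A)/2.
Solving the pair: q_A = 206/3, q_F = 119/3.

68.67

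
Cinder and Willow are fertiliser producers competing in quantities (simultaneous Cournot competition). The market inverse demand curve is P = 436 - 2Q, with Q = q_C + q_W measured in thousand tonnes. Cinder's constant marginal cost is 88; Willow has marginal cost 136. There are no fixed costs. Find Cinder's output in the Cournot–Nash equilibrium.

66

Cinder's profit: π_C = (436 - 2Q)q_C - (88q_C). Setting ∂π_C/∂q_C = 0: 348 - 4q_C - 2(q_W) = 0.
Willow's first-order condition: 300 - 4q_W - 2(q_C) = 0.
So q_C = (348 - 2q_W)/4 and q_W = (300 - 2q_C)/4.
Substituting one into the other gives q_C = 66 and q_W = 42.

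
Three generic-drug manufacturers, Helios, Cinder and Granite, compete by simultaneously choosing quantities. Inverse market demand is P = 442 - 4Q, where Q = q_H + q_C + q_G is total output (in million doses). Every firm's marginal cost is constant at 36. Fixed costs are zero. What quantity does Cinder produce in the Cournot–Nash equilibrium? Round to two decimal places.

25.38

Each firm earns π_i = (442 - 4Q)q_i - 36q_i.
First-order condition (treating rivals' output as given): 406 - 8q_i - 4·Σ_{j≠i} q_j = 0.
With identical firms every q_j equals q_i, so Σ_{j≠i} q_j = 2q_i and 406 = 16q_i, giving q_i = 203/8.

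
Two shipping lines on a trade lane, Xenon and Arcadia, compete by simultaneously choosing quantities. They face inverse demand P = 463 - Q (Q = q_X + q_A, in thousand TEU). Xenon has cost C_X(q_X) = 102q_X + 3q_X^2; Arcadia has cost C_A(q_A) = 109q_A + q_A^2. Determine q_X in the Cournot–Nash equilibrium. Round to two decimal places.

Xenon's profit: π_X = (463 - Q)q_X - (102q_X + 3q_X²). Setting ∂π_X/∂q_X = 0: 361 - 8q_X - (q_A) = 0.
Arcadia's first-order condition: 354 - 4q_A - (q_X) = 0.
So q_X = (361 - q_A)/8 and q_A = (354 - q_X)/4.
Substituting one into the other gives q_X = 1090/31 and q_A = 79.7097.

35.16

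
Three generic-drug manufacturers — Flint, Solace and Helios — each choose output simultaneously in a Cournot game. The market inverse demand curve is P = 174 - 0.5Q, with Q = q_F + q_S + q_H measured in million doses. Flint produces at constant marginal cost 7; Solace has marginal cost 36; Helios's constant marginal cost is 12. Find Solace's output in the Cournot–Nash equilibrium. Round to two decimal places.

42.50

Flint's profit: π_F = (174 - 0.5Q)q_F - (7q_F). Setting ∂π_F/∂q_F = 0: 167 - q_F - (1/2)(q_S + q_H) = 0.
Solace's profit: π_S = (174 - 0.5Q)q_S - (36q_S). Setting ∂π_S/∂q_S = 0: 138 - q_S - (1/2)(q_F + q_H) = 0.
Helios's profit: π_H = (174 - 0.5Q)q_H - (12q_H). Setting ∂π_H/∂q_H = 0: 162 - q_H - (1/2)(q_F + q_S) = 0.
Adding the 3 conditions: 467 − Q − Q = 0, i.e. Q = 467/2.
Back-substituting: q_F = (167 − 467/4)/(1/2) = 201/2, q_S = (138 − 467/4)/(1/2) = 85/2, q_H = (162 − 467/4)/(1/2) = 181/2.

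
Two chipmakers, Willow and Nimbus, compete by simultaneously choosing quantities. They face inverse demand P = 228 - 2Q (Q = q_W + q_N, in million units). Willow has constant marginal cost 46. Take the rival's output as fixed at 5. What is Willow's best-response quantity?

43

With the rival's output fixed at 5, Willow's profit is π_W = (228 - 2·5 - 2q_W)q_W - (46q_W) = (218 - 2q_W)q_W - (46q_W).
∂π_W/∂q_W = 172 - 4q_W = 0, so q_W = 43.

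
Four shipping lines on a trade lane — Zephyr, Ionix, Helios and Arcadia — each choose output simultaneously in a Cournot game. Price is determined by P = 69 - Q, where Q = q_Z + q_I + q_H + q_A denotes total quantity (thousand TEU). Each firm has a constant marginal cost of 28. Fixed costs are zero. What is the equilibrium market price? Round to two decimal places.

A representative firm's profit is π_i = q_i(69 - Q) - 28q_i.
Setting ∂π_i/∂q_i = 0 with rivals' quantities fixed: 41 - 2q_i - Σ_{j≠i} q_j = 0.
By symmetry each firm produces the same amount; substituting Σ_{j≠i} q_j = 3q_i yields q_i = 41/5.
Total output Q = 164/5, so price P = 69 - 164/5 = 181/5.

36.20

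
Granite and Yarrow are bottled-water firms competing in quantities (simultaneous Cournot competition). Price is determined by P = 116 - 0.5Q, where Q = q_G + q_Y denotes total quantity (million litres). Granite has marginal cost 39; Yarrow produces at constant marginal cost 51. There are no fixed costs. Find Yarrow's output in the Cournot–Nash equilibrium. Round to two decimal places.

Granite's profit: π_G = (116 - 0.5Q)q_G - (39q_G). Setting ∂π_G/∂q_G = 0: 77 - q_G - (1/2)(q_Y) = 0.
Yarrow's profit: π_Y = (116 - 0.5Q)q_Y - (51q_Y). Setting ∂π_Y/∂q_Y = 0: 65 - q_Y - (1/2)(q_G) = 0.
Best responses: q_G = (77 - (1/2)q_Y), q_Y = (65 - (1/2)q_G).
Substituting one into the other gives q_G = 178/3 and q_Y = 106/3.

35.33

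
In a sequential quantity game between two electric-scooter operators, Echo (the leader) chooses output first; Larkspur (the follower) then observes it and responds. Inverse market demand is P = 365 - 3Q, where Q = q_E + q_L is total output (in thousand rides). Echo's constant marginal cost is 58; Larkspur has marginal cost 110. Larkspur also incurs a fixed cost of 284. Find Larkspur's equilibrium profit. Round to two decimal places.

The follower Larkspur best-responds to any q_E: π_L = (365 - 3Q)q_L - 110q_L.
∂π_L/∂q_L = 255 - 3q_E - 6q_L = 0 gives the reaction function q_L = (255 - 3q_E)/6.
Echo substitutes q_L(q_E) into its own profit: π_E = q_E(365 - 3q_E - (255 - 3q_E)/2) - 58q_E = (475/2 - (3/2)q_E)q_E - 58q_E.
Leader FOC: 359/2 - 3q_E = 0, so q_E = 359/6.
Then q_L = (255 - 3·(359/6))/6 = 151/12.
Price P = 365 - 3·(869/12) = 591/4.
Larkspur's profit: (591/4 - 110)·(151/12) - 284 = 191.0208.

191.02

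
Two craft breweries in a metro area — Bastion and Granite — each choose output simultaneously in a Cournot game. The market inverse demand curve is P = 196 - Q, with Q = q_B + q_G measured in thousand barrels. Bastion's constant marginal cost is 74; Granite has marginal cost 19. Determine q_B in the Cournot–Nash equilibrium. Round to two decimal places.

Bastion's profit: π_B = (196 - Q)q_B - (74q_B). Setting ∂π_B/∂q_B = 0: 122 - 2q_B - (q_G) = 0.
Granite's first-order condition: 177 - 2q_G - (q_B) = 0.
Best responses: q_B = (122 - q_G)/2, q_G = (177 - q_B)/2.
Solving the pair: q_B = 67/3, q_G = 232/3.

22.33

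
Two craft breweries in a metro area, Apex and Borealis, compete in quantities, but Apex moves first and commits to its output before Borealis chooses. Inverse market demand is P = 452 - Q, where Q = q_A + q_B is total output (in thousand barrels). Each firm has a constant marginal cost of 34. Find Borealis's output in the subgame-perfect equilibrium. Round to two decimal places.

104.50

The follower Borealis best-responds to any q_A: π_B = (452 - Q)q_B - 34q_B.
∂π_B/∂q_B = 418 - q_A - 2q_B = 0 gives the reaction function q_B = (418 - q_A)/2.
The leader anticipates this reaction. Substituting into P = 452 - Q gives P = 243 - (1/2)q_A, so π_A = (243 - (1/2)q_A)q_A - 34q_A.
Maximising: ∂π_A/∂q_A = 209 - q_A = 0, giving q_A = 209.
Then q_B = (418 - 209)/2 = 209/2.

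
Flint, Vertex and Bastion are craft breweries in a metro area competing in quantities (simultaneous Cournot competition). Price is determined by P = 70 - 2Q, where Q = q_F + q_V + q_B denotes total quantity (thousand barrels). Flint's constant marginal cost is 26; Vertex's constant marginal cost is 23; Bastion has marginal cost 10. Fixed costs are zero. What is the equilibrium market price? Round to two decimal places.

32.25

Flint's profit: π_F = (70 - 2Q)q_F - (26q_F). Setting ∂π_F/∂q_F = 0: 44 - 4q_F - 2(q_V + q_B) = 0.
Vertex's profit: π_V = (70 - 2Q)q_V - (23q_V). Setting ∂π_V/∂q_V = 0: 47 - 4q_V - 2(q_F + q_B) = 0.
Bastion's first-order condition: 60 - 4q_B - 2(q_F + q_V) = 0.
Summing all 3 equations gives 151 − 8Q = 0, hence Q = 151/8.
Back-substituting: q_F = (44 − 151/4)/2 = 25/8, q_V = (47 − 151/4)/2 = 37/8, q_B = (60 − 151/4)/2 = 89/8.
Total output Q = 151/8, so price P = 70 - 2·(151/8) = 129/4.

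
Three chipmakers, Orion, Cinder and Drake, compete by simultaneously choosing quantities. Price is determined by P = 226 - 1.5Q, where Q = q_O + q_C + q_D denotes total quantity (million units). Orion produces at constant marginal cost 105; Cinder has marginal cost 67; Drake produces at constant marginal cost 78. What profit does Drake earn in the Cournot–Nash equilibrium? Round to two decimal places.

Orion's profit: π_O = (226 - 1.5Q)q_O - (105q_O). Setting ∂π_O/∂q_O = 0: 121 - 3q_O - (3/2)(q_C + q_D) = 0.
Cinder's profit: π_C = (226 - 1.5Q)q_C - (67q_C). Setting ∂π_C/∂q_C = 0: 159 - 3q_C - (3/2)(q_O + q_D) = 0.
Drake's profit: π_D = (226 - 1.5Q)q_D - (78q_D). Setting ∂π_D/∂q_D = 0: 148 - 3q_D - (3/2)(q_O + q_C) = 0.
Adding the 3 conditions: 428 − 3Q − 3Q = 0, i.e. Q = 214/3.
Back-substituting: q_O = (121 − 107)/(3/2) = 28/3, q_C = (159 − 107)/(3/2) = 104/3, q_D = (148 − 107)/(3/2) = 82/3.
Price P = 226 - (3/2)·(214/3) = 119.
Drake's profit: (119 - 78)·(82/3) = 1120.6667.

1120.67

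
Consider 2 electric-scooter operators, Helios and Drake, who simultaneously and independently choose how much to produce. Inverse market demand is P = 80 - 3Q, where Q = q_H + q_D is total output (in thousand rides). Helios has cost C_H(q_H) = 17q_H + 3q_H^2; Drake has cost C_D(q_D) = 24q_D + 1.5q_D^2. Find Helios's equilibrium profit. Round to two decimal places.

Helios's profit: π_H = (80 - 3Q)q_H - (17q_H + 3q_H²). Setting ∂π_H/∂q_H = 0: 63 - 12q_H - 3(q_D) = 0.
Drake's profit: π_D = (80 - 3Q)q_D - (24q_D + (3/2)q_D²). Setting ∂π_D/∂q_D = 0: 56 - 9q_D - 3(q_H) = 0.
So q_H = (63 - 3q_D)/12 and q_D = (56 - 3q_H)/9.
Solving the pair: q_H = 133/33, q_D = 161/33.
Price P = 80 - 3·(98/11) = 586/11.
Helios's profit: (586/11)·(133/33) - 17·(133/33) - 3(133/33)² = 97.4601.

97.46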